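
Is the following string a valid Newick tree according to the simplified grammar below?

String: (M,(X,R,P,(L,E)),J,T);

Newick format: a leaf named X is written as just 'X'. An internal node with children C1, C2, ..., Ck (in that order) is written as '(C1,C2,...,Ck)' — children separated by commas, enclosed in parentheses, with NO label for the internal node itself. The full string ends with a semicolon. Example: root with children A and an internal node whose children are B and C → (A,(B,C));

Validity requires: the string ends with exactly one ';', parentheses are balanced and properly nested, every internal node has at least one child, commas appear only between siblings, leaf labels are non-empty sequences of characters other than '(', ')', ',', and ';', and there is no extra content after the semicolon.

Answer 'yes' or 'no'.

Answer: yes

Derivation:
Input: (M,(X,R,P,(L,E)),J,T);
Paren balance: 3 '(' vs 3 ')' OK
Ends with single ';': True
Full parse: OK
Valid: True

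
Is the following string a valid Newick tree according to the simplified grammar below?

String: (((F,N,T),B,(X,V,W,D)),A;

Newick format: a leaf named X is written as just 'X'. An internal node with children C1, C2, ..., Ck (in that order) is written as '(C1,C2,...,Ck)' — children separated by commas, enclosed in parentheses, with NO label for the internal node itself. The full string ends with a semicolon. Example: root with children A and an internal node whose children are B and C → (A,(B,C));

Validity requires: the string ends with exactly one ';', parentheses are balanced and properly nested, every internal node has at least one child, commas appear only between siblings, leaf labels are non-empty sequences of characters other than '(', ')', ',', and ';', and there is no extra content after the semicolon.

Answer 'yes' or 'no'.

Input: (((F,N,T),B,(X,V,W,D)),A;
Paren balance: 4 '(' vs 3 ')' MISMATCH
Ends with single ';': True
Full parse: FAILS (expected , or ) at pos 24)
Valid: False

Answer: no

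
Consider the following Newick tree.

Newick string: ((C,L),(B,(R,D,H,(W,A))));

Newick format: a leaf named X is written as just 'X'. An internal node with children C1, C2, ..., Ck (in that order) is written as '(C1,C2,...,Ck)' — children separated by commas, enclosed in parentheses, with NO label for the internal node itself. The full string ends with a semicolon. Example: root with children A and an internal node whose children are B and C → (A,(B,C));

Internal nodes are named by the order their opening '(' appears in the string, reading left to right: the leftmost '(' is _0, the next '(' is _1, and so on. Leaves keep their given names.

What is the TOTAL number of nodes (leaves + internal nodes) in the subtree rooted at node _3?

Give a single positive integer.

Newick: ((C,L),(B,(R,D,H,(W,A))));
Locate _3: it is the '(' at position 10 (the 4th '(' reading left to right).
Query: subtree rooted at _3
_3: subtree_size = 1 + 6
  R: subtree_size = 1 + 0
  D: subtree_size = 1 + 0
  H: subtree_size = 1 + 0
  _4: subtree_size = 1 + 2
    W: subtree_size = 1 + 0
    A: subtree_size = 1 + 0
Total subtree size of _3: 7

Answer: 7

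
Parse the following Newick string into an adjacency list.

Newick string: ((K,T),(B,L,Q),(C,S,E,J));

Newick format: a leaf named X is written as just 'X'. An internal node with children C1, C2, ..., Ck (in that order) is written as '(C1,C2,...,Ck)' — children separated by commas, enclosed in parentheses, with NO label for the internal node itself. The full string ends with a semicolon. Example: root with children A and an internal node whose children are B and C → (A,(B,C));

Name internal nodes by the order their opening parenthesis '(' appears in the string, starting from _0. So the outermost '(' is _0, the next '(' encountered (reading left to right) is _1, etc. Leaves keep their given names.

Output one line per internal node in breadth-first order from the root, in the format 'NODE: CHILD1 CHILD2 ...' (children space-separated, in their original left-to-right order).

Answer: _0: _1 _2 _3
_1: K T
_2: B L Q
_3: C S E J

Derivation:
Input: ((K,T),(B,L,Q),(C,S,E,J));
Scanning left-to-right, naming '(' by encounter order:
  pos 0: '(' -> open internal node _0 (depth 1)
  pos 1: '(' -> open internal node _1 (depth 2)
  pos 5: ')' -> close internal node _1 (now at depth 1)
  pos 7: '(' -> open internal node _2 (depth 2)
  pos 13: ')' -> close internal node _2 (now at depth 1)
  pos 15: '(' -> open internal node _3 (depth 2)
  pos 23: ')' -> close internal node _3 (now at depth 1)
  pos 24: ')' -> close internal node _0 (now at depth 0)
Total internal nodes: 4
BFS adjacency from root:
  _0: _1 _2 _3
  _1: K T
  _2: B L Q
  _3: C S E J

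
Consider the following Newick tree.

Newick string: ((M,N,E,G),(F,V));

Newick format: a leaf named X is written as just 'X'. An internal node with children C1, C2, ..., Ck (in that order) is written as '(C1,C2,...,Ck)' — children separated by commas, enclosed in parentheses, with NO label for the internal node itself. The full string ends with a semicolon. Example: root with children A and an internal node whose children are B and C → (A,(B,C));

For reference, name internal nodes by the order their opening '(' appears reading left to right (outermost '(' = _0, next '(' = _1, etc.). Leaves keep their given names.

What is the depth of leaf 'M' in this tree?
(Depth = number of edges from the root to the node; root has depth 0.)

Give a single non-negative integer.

Answer: 2

Derivation:
Newick: ((M,N,E,G),(F,V));
Naming internals by '(' encounter order: outermost '(' = _0, next = _1, ...
Query node: M
Path from root: _0 -> _1 -> M
Depth of M: 2 (number of edges from root)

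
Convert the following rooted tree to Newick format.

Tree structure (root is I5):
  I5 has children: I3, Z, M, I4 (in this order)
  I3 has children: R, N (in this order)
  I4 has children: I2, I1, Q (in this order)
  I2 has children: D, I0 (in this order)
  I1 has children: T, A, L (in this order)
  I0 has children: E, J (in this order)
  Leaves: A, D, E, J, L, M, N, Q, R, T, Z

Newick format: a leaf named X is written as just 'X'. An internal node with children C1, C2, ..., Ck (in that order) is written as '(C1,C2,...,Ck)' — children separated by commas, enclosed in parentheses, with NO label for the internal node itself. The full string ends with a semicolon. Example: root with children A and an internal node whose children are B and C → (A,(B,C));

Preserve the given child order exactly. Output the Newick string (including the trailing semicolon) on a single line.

internal I5 with children ['I3', 'Z', 'M', 'I4']
  internal I3 with children ['R', 'N']
    leaf 'R' → 'R'
    leaf 'N' → 'N'
  → '(R,N)'
  leaf 'Z' → 'Z'
  leaf 'M' → 'M'
  internal I4 with children ['I2', 'I1', 'Q']
    internal I2 with children ['D', 'I0']
      leaf 'D' → 'D'
      internal I0 with children ['E', 'J']
        leaf 'E' → 'E'
        leaf 'J' → 'J'
      → '(E,J)'
    → '(D,(E,J))'
    internal I1 with children ['T', 'A', 'L']
      leaf 'T' → 'T'
      leaf 'A' → 'A'
      leaf 'L' → 'L'
    → '(T,A,L)'
    leaf 'Q' → 'Q'
  → '((D,(E,J)),(T,A,L),Q)'
→ '((R,N),Z,M,((D,(E,J)),(T,A,L),Q))'
Final: ((R,N),Z,M,((D,(E,J)),(T,A,L),Q));

Answer: ((R,N),Z,M,((D,(E,J)),(T,A,L),Q));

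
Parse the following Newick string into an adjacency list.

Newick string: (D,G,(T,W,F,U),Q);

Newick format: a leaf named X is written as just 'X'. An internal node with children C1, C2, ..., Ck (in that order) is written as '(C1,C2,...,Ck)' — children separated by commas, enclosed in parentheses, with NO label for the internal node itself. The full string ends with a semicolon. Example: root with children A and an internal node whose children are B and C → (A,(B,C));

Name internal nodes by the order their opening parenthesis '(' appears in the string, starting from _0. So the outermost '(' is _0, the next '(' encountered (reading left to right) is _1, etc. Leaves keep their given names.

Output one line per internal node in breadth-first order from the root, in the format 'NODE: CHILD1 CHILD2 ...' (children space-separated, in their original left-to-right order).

Input: (D,G,(T,W,F,U),Q);
Scanning left-to-right, naming '(' by encounter order:
  pos 0: '(' -> open internal node _0 (depth 1)
  pos 5: '(' -> open internal node _1 (depth 2)
  pos 13: ')' -> close internal node _1 (now at depth 1)
  pos 16: ')' -> close internal node _0 (now at depth 0)
Total internal nodes: 2
BFS adjacency from root:
  _0: D G _1 Q
  _1: T W F U

Answer: _0: D G _1 Q
_1: T W F U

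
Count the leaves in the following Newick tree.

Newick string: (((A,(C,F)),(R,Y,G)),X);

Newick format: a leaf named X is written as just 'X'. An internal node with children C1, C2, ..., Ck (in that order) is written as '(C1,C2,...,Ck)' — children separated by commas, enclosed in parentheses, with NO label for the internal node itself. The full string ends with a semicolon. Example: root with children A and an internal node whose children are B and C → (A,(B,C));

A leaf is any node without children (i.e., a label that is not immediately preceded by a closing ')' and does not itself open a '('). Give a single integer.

Answer: 7

Derivation:
Newick: (((A,(C,F)),(R,Y,G)),X);
Scan left-to-right; a leaf is any maximal label run not followed by '(':
  pos 3: leaf 'A' → count = 1
  pos 6: leaf 'C' → count = 2
  pos 8: leaf 'F' → count = 3
  pos 13: leaf 'R' → count = 4
  pos 15: leaf 'Y' → count = 5
  pos 17: leaf 'G' → count = 6
  pos 21: leaf 'X' → count = 7
Total leaves: 7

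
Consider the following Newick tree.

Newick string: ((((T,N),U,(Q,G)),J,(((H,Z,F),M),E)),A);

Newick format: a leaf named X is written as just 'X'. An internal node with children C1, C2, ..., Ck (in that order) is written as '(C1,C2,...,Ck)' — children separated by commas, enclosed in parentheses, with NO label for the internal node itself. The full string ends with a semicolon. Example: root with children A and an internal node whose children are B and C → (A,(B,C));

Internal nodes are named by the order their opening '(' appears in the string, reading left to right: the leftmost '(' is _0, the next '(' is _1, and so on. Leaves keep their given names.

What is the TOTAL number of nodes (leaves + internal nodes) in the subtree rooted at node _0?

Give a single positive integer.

Answer: 20

Derivation:
Newick: ((((T,N),U,(Q,G)),J,(((H,Z,F),M),E)),A);
Locate _0: it is the '(' at position 0 (the 1st '(' reading left to right).
Query: subtree rooted at _0
_0: subtree_size = 1 + 19
  _1: subtree_size = 1 + 17
    _2: subtree_size = 1 + 7
      _3: subtree_size = 1 + 2
        T: subtree_size = 1 + 0
        N: subtree_size = 1 + 0
      U: subtree_size = 1 + 0
      _4: subtree_size = 1 + 2
        Q: subtree_size = 1 + 0
        G: subtree_size = 1 + 0
    J: subtree_size = 1 + 0
    _5: subtree_size = 1 + 7
      _6: subtree_size = 1 + 5
        _7: subtree_size = 1 + 3
          H: subtree_size = 1 + 0
          Z: subtree_size = 1 + 0
          F: subtree_size = 1 + 0
        M: subtree_size = 1 + 0
      E: subtree_size = 1 + 0
  A: subtree_size = 1 + 0
Total subtree size of _0: 20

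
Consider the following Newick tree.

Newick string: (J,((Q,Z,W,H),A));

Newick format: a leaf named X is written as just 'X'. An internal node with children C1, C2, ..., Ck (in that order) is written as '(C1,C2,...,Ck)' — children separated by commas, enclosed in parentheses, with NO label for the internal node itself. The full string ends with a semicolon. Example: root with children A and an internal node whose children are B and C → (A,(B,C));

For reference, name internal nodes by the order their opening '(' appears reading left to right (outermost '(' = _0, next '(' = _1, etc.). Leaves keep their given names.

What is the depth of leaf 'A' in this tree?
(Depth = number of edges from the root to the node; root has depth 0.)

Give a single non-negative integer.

Newick: (J,((Q,Z,W,H),A));
Naming internals by '(' encounter order: outermost '(' = _0, next = _1, ...
Query node: A
Path from root: _0 -> _1 -> A
Depth of A: 2 (number of edges from root)

Answer: 2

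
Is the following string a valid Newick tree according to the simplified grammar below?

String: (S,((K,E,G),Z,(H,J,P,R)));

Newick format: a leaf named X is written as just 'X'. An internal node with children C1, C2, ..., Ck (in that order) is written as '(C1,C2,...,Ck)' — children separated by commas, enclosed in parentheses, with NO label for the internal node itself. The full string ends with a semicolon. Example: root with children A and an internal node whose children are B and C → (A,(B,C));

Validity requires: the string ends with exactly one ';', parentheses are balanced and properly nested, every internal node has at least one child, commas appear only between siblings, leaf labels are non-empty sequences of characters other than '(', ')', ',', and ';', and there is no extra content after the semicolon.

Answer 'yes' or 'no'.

Answer: yes

Derivation:
Input: (S,((K,E,G),Z,(H,J,P,R)));
Paren balance: 4 '(' vs 4 ')' OK
Ends with single ';': True
Full parse: OK
Valid: True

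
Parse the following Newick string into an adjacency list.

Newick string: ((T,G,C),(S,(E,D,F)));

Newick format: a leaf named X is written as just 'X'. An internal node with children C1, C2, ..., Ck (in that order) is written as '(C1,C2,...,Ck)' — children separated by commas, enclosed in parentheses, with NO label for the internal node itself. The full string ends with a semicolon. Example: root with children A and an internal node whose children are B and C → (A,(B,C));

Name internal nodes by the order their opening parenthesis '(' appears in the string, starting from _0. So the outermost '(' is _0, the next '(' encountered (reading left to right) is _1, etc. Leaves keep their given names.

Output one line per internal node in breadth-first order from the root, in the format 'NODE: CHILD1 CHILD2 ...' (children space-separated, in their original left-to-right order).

Input: ((T,G,C),(S,(E,D,F)));
Scanning left-to-right, naming '(' by encounter order:
  pos 0: '(' -> open internal node _0 (depth 1)
  pos 1: '(' -> open internal node _1 (depth 2)
  pos 7: ')' -> close internal node _1 (now at depth 1)
  pos 9: '(' -> open internal node _2 (depth 2)
  pos 12: '(' -> open internal node _3 (depth 3)
  pos 18: ')' -> close internal node _3 (now at depth 2)
  pos 19: ')' -> close internal node _2 (now at depth 1)
  pos 20: ')' -> close internal node _0 (now at depth 0)
Total internal nodes: 4
BFS adjacency from root:
  _0: _1 _2
  _1: T G C
  _2: S _3
  _3: E D F

Answer: _0: _1 _2
_1: T G C
_2: S _3
_3: E D F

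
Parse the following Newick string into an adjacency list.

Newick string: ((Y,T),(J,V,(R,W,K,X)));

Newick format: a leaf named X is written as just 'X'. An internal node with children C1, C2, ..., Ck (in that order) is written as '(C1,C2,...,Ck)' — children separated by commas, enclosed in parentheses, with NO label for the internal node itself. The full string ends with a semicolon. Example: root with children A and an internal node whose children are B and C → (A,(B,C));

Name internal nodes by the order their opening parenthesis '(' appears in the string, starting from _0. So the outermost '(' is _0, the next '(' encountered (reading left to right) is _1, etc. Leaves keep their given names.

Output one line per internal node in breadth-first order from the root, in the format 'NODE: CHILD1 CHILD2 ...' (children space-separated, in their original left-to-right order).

Input: ((Y,T),(J,V,(R,W,K,X)));
Scanning left-to-right, naming '(' by encounter order:
  pos 0: '(' -> open internal node _0 (depth 1)
  pos 1: '(' -> open internal node _1 (depth 2)
  pos 5: ')' -> close internal node _1 (now at depth 1)
  pos 7: '(' -> open internal node _2 (depth 2)
  pos 12: '(' -> open internal node _3 (depth 3)
  pos 20: ')' -> close internal node _3 (now at depth 2)
  pos 21: ')' -> close internal node _2 (now at depth 1)
  pos 22: ')' -> close internal node _0 (now at depth 0)
Total internal nodes: 4
BFS adjacency from root:
  _0: _1 _2
  _1: Y T
  _2: J V _3
  _3: R W K X

Answer: _0: _1 _2
_1: Y T
_2: J V _3
_3: R W K X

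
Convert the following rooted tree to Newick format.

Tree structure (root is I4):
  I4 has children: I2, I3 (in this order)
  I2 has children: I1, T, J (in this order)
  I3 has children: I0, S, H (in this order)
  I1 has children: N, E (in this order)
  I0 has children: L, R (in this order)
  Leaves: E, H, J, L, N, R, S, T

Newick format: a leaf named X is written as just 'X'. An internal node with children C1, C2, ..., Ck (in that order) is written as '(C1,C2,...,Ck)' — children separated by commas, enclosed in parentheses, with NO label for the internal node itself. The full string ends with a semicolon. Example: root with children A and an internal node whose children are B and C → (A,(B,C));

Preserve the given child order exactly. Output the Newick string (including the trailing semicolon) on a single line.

Answer: (((N,E),T,J),((L,R),S,H));

Derivation:
internal I4 with children ['I2', 'I3']
  internal I2 with children ['I1', 'T', 'J']
    internal I1 with children ['N', 'E']
      leaf 'N' → 'N'
      leaf 'E' → 'E'
    → '(N,E)'
    leaf 'T' → 'T'
    leaf 'J' → 'J'
  → '((N,E),T,J)'
  internal I3 with children ['I0', 'S', 'H']
    internal I0 with children ['L', 'R']
      leaf 'L' → 'L'
      leaf 'R' → 'R'
    → '(L,R)'
    leaf 'S' → 'S'
    leaf 'H' → 'H'
  → '((L,R),S,H)'
→ '(((N,E),T,J),((L,R),S,H))'
Final: (((N,E),T,J),((L,R),S,H));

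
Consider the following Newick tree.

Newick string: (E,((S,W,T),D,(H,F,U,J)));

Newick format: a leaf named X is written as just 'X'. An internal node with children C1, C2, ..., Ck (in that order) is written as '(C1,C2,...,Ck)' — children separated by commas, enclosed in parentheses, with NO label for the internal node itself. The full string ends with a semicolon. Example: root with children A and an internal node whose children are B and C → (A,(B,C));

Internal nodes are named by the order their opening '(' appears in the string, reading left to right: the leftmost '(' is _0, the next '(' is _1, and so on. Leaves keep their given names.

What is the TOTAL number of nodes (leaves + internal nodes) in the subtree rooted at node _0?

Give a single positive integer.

Answer: 13

Derivation:
Newick: (E,((S,W,T),D,(H,F,U,J)));
Locate _0: it is the '(' at position 0 (the 1st '(' reading left to right).
Query: subtree rooted at _0
_0: subtree_size = 1 + 12
  E: subtree_size = 1 + 0
  _1: subtree_size = 1 + 10
    _2: subtree_size = 1 + 3
      S: subtree_size = 1 + 0
      W: subtree_size = 1 + 0
      T: subtree_size = 1 + 0
    D: subtree_size = 1 + 0
    _3: subtree_size = 1 + 4
      H: subtree_size = 1 + 0
      F: subtree_size = 1 + 0
      U: subtree_size = 1 + 0
      J: subtree_size = 1 + 0
Total subtree size of _0: 13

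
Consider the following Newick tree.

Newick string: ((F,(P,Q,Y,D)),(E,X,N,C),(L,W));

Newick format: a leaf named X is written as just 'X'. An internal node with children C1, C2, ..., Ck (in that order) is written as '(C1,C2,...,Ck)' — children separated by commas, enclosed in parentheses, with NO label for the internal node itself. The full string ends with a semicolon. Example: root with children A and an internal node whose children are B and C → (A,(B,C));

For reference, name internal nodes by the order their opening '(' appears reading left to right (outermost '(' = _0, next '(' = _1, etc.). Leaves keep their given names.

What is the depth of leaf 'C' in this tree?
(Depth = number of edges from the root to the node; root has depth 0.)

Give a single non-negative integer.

Newick: ((F,(P,Q,Y,D)),(E,X,N,C),(L,W));
Naming internals by '(' encounter order: outermost '(' = _0, next = _1, ...
Query node: C
Path from root: _0 -> _3 -> C
Depth of C: 2 (number of edges from root)

Answer: 2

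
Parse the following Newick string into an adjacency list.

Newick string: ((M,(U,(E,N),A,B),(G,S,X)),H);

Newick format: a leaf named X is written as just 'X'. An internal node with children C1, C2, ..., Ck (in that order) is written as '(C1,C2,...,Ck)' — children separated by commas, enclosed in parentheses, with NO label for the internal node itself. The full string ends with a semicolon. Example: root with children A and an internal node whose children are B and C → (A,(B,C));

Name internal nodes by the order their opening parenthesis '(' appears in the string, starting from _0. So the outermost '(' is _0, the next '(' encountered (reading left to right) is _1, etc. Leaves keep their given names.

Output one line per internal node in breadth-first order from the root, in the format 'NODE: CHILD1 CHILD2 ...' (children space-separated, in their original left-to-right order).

Input: ((M,(U,(E,N),A,B),(G,S,X)),H);
Scanning left-to-right, naming '(' by encounter order:
  pos 0: '(' -> open internal node _0 (depth 1)
  pos 1: '(' -> open internal node _1 (depth 2)
  pos 4: '(' -> open internal node _2 (depth 3)
  pos 7: '(' -> open internal node _3 (depth 4)
  pos 11: ')' -> close internal node _3 (now at depth 3)
  pos 16: ')' -> close internal node _2 (now at depth 2)
  pos 18: '(' -> open internal node _4 (depth 3)
  pos 24: ')' -> close internal node _4 (now at depth 2)
  pos 25: ')' -> close internal node _1 (now at depth 1)
  pos 28: ')' -> close internal node _0 (now at depth 0)
Total internal nodes: 5
BFS adjacency from root:
  _0: _1 H
  _1: M _2 _4
  _2: U _3 A B
  _4: G S X
  _3: E N

Answer: _0: _1 H
_1: M _2 _4
_2: U _3 A B
_4: G S X
_3: E N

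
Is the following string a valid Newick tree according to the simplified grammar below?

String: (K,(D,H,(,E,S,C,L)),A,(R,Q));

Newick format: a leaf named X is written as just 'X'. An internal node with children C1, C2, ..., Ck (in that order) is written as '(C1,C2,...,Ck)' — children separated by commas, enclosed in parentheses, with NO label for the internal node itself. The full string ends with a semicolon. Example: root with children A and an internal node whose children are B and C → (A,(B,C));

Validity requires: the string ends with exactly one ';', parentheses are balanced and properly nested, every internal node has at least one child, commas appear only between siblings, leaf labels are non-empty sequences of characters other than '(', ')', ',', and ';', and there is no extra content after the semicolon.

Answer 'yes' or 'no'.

Answer: no

Derivation:
Input: (K,(D,H,(,E,S,C,L)),A,(R,Q));
Paren balance: 4 '(' vs 4 ')' OK
Ends with single ';': True
Full parse: FAILS (empty leaf label at pos 9)
Valid: False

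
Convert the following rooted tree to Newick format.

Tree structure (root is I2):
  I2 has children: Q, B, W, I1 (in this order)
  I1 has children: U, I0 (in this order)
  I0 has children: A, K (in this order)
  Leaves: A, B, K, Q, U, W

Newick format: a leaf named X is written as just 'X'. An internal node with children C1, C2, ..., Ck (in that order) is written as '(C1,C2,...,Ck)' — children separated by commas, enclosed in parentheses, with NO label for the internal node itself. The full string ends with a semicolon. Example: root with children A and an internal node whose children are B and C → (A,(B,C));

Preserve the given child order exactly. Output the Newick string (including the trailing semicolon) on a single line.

Answer: (Q,B,W,(U,(A,K)));

Derivation:
internal I2 with children ['Q', 'B', 'W', 'I1']
  leaf 'Q' → 'Q'
  leaf 'B' → 'B'
  leaf 'W' → 'W'
  internal I1 with children ['U', 'I0']
    leaf 'U' → 'U'
    internal I0 with children ['A', 'K']
      leaf 'A' → 'A'
      leaf 'K' → 'K'
    → '(A,K)'
  → '(U,(A,K))'
→ '(Q,B,W,(U,(A,K)))'
Final: (Q,B,W,(U,(A,K)));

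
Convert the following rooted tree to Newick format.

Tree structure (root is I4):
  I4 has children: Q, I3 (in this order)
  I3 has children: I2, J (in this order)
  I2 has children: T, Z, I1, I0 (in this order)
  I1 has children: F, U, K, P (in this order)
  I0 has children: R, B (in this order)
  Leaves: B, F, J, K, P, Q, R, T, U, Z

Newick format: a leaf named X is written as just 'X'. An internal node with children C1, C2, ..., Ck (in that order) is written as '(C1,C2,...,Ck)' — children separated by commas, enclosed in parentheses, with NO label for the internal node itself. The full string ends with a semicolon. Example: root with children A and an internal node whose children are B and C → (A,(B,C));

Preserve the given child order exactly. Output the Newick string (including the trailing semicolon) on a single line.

Answer: (Q,((T,Z,(F,U,K,P),(R,B)),J));

Derivation:
internal I4 with children ['Q', 'I3']
  leaf 'Q' → 'Q'
  internal I3 with children ['I2', 'J']
    internal I2 with children ['T', 'Z', 'I1', 'I0']
      leaf 'T' → 'T'
      leaf 'Z' → 'Z'
      internal I1 with children ['F', 'U', 'K', 'P']
        leaf 'F' → 'F'
        leaf 'U' → 'U'
        leaf 'K' → 'K'
        leaf 'P' → 'P'
      → '(F,U,K,P)'
      internal I0 with children ['R', 'B']
        leaf 'R' → 'R'
        leaf 'B' → 'B'
      → '(R,B)'
    → '(T,Z,(F,U,K,P),(R,B))'
    leaf 'J' → 'J'
  → '((T,Z,(F,U,K,P),(R,B)),J)'
→ '(Q,((T,Z,(F,U,K,P),(R,B)),J))'
Final: (Q,((T,Z,(F,U,K,P),(R,B)),J));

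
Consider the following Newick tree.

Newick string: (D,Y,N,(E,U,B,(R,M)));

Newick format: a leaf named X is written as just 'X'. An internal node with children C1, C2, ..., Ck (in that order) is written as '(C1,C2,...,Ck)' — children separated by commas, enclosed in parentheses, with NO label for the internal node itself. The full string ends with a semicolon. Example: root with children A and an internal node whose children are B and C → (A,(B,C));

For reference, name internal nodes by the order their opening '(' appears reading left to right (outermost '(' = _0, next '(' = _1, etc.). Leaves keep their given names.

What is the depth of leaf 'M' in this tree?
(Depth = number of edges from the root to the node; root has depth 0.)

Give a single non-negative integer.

Newick: (D,Y,N,(E,U,B,(R,M)));
Naming internals by '(' encounter order: outermost '(' = _0, next = _1, ...
Query node: M
Path from root: _0 -> _1 -> _2 -> M
Depth of M: 3 (number of edges from root)

Answer: 3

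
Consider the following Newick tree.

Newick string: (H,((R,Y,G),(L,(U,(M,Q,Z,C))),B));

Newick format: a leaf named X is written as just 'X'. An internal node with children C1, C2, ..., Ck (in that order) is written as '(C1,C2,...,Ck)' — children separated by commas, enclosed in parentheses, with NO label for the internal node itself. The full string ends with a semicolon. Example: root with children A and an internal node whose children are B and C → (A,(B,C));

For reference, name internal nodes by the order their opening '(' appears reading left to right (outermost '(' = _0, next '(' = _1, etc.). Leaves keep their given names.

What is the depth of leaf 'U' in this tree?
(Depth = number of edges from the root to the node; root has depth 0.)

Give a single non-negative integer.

Newick: (H,((R,Y,G),(L,(U,(M,Q,Z,C))),B));
Naming internals by '(' encounter order: outermost '(' = _0, next = _1, ...
Query node: U
Path from root: _0 -> _1 -> _3 -> _4 -> U
Depth of U: 4 (number of edges from root)

Answer: 4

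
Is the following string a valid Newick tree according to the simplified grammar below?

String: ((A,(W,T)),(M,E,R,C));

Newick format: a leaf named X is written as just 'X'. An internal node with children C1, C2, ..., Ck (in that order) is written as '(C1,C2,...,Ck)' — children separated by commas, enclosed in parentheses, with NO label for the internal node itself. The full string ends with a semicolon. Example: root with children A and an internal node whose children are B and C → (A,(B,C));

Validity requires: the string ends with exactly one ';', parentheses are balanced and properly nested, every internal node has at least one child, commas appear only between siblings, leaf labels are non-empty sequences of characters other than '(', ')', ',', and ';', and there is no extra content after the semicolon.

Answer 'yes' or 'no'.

Input: ((A,(W,T)),(M,E,R,C));
Paren balance: 4 '(' vs 4 ')' OK
Ends with single ';': True
Full parse: OK
Valid: True

Answer: yes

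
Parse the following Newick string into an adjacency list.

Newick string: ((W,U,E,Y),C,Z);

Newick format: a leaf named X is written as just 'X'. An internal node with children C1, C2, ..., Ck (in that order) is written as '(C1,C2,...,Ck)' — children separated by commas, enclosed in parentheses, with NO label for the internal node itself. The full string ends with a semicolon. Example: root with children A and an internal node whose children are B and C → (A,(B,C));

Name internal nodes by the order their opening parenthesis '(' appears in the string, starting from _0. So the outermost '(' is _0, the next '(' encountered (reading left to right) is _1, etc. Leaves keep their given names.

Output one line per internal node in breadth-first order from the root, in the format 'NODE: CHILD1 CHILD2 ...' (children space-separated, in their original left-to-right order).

Input: ((W,U,E,Y),C,Z);
Scanning left-to-right, naming '(' by encounter order:
  pos 0: '(' -> open internal node _0 (depth 1)
  pos 1: '(' -> open internal node _1 (depth 2)
  pos 9: ')' -> close internal node _1 (now at depth 1)
  pos 14: ')' -> close internal node _0 (now at depth 0)
Total internal nodes: 2
BFS adjacency from root:
  _0: _1 C Z
  _1: W U E Y

Answer: _0: _1 C Z
_1: W U E Y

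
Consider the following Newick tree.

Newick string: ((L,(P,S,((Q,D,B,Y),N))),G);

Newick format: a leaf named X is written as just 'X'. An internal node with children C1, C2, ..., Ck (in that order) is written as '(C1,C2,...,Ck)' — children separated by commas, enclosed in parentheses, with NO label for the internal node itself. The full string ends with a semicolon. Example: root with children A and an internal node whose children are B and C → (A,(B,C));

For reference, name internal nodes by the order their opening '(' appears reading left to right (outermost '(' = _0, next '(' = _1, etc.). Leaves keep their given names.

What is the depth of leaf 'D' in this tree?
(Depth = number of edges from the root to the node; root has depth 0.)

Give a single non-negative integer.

Answer: 5

Derivation:
Newick: ((L,(P,S,((Q,D,B,Y),N))),G);
Naming internals by '(' encounter order: outermost '(' = _0, next = _1, ...
Query node: D
Path from root: _0 -> _1 -> _2 -> _3 -> _4 -> D
Depth of D: 5 (number of edges from root)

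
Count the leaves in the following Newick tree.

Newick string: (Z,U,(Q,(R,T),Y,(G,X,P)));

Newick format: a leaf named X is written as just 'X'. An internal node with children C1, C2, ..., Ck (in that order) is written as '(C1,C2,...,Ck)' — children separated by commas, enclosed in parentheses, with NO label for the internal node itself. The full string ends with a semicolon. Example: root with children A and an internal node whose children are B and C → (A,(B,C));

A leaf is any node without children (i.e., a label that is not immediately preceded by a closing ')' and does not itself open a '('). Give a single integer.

Answer: 9

Derivation:
Newick: (Z,U,(Q,(R,T),Y,(G,X,P)));
Scan left-to-right; a leaf is any maximal label run not followed by '(':
  pos 1: leaf 'Z' → count = 1
  pos 3: leaf 'U' → count = 2
  pos 6: leaf 'Q' → count = 3
  pos 9: leaf 'R' → count = 4
  pos 11: leaf 'T' → count = 5
  pos 14: leaf 'Y' → count = 6
  pos 17: leaf 'G' → count = 7
  pos 19: leaf 'X' → count = 8
  pos 21: leaf 'P' → count = 9
Total leaves: 9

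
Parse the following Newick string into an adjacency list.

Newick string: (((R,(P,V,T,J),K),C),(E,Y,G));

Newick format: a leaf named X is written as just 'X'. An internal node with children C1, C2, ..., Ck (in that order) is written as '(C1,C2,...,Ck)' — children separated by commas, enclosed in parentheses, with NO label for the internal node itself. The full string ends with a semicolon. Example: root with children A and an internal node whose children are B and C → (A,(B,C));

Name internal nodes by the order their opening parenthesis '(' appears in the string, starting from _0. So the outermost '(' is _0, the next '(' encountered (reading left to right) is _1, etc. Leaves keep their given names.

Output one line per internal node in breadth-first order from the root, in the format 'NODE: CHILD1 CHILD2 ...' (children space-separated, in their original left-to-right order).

Answer: _0: _1 _4
_1: _2 C
_4: E Y G
_2: R _3 K
_3: P V T J

Derivation:
Input: (((R,(P,V,T,J),K),C),(E,Y,G));
Scanning left-to-right, naming '(' by encounter order:
  pos 0: '(' -> open internal node _0 (depth 1)
  pos 1: '(' -> open internal node _1 (depth 2)
  pos 2: '(' -> open internal node _2 (depth 3)
  pos 5: '(' -> open internal node _3 (depth 4)
  pos 13: ')' -> close internal node _3 (now at depth 3)
  pos 16: ')' -> close internal node _2 (now at depth 2)
  pos 19: ')' -> close internal node _1 (now at depth 1)
  pos 21: '(' -> open internal node _4 (depth 2)
  pos 27: ')' -> close internal node _4 (now at depth 1)
  pos 28: ')' -> close internal node _0 (now at depth 0)
Total internal nodes: 5
BFS adjacency from root:
  _0: _1 _4
  _1: _2 C
  _4: E Y G
  _2: R _3 K
  _3: P V T J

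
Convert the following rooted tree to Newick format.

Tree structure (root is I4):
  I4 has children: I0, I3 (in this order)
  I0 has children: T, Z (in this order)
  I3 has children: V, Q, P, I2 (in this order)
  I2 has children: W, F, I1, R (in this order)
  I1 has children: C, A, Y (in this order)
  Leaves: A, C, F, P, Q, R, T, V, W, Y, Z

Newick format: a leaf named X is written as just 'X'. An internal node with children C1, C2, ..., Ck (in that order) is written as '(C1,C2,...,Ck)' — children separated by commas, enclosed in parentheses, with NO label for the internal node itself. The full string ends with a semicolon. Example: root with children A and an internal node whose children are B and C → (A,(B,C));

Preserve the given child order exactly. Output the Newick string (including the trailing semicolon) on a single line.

Answer: ((T,Z),(V,Q,P,(W,F,(C,A,Y),R)));

Derivation:
internal I4 with children ['I0', 'I3']
  internal I0 with children ['T', 'Z']
    leaf 'T' → 'T'
    leaf 'Z' → 'Z'
  → '(T,Z)'
  internal I3 with children ['V', 'Q', 'P', 'I2']
    leaf 'V' → 'V'
    leaf 'Q' → 'Q'
    leaf 'P' → 'P'
    internal I2 with children ['W', 'F', 'I1', 'R']
      leaf 'W' → 'W'
      leaf 'F' → 'F'
      internal I1 with children ['C', 'A', 'Y']
        leaf 'C' → 'C'
        leaf 'A' → 'A'
        leaf 'Y' → 'Y'
      → '(C,A,Y)'
      leaf 'R' → 'R'
    → '(W,F,(C,A,Y),R)'
  → '(V,Q,P,(W,F,(C,A,Y),R))'
→ '((T,Z),(V,Q,P,(W,F,(C,A,Y),R)))'
Final: ((T,Z),(V,Q,P,(W,F,(C,A,Y),R)));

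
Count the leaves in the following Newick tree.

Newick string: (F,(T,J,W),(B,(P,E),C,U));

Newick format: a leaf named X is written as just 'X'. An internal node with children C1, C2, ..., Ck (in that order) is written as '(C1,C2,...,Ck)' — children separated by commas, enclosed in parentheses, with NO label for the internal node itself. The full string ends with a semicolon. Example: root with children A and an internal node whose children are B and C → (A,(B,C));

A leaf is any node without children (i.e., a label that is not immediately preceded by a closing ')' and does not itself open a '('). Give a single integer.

Newick: (F,(T,J,W),(B,(P,E),C,U));
Scan left-to-right; a leaf is any maximal label run not followed by '(':
  pos 1: leaf 'F' → count = 1
  pos 4: leaf 'T' → count = 2
  pos 6: leaf 'J' → count = 3
  pos 8: leaf 'W' → count = 4
  pos 12: leaf 'B' → count = 5
  pos 15: leaf 'P' → count = 6
  pos 17: leaf 'E' → count = 7
  pos 20: leaf 'C' → count = 8
  pos 22: leaf 'U' → count = 9
Total leaves: 9

Answer: 9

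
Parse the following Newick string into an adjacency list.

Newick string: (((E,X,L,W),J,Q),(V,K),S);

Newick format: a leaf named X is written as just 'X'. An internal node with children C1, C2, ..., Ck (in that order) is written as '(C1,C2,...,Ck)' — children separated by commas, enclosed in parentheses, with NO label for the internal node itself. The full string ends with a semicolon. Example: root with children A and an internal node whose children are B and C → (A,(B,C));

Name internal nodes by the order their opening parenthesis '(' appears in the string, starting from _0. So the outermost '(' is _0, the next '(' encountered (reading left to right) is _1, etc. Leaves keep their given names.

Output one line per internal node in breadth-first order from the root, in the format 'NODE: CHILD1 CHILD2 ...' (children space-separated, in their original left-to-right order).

Input: (((E,X,L,W),J,Q),(V,K),S);
Scanning left-to-right, naming '(' by encounter order:
  pos 0: '(' -> open internal node _0 (depth 1)
  pos 1: '(' -> open internal node _1 (depth 2)
  pos 2: '(' -> open internal node _2 (depth 3)
  pos 10: ')' -> close internal node _2 (now at depth 2)
  pos 15: ')' -> close internal node _1 (now at depth 1)
  pos 17: '(' -> open internal node _3 (depth 2)
  pos 21: ')' -> close internal node _3 (now at depth 1)
  pos 24: ')' -> close internal node _0 (now at depth 0)
Total internal nodes: 4
BFS adjacency from root:
  _0: _1 _3 S
  _1: _2 J Q
  _3: V K
  _2: E X L W

Answer: _0: _1 _3 S
_1: _2 J Q
_3: V K
_2: E X L W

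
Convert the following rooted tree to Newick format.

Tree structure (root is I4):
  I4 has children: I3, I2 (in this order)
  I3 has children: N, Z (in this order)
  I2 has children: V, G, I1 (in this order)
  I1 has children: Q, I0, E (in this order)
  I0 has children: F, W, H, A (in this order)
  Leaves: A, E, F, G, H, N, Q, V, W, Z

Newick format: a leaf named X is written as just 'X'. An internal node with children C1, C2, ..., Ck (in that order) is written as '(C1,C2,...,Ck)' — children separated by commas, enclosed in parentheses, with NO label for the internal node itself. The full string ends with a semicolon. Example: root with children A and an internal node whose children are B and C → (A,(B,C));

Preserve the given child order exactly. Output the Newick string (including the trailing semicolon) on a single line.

Answer: ((N,Z),(V,G,(Q,(F,W,H,A),E)));

Derivation:
internal I4 with children ['I3', 'I2']
  internal I3 with children ['N', 'Z']
    leaf 'N' → 'N'
    leaf 'Z' → 'Z'
  → '(N,Z)'
  internal I2 with children ['V', 'G', 'I1']
    leaf 'V' → 'V'
    leaf 'G' → 'G'
    internal I1 with children ['Q', 'I0', 'E']
      leaf 'Q' → 'Q'
      internal I0 with children ['F', 'W', 'H', 'A']
        leaf 'F' → 'F'
        leaf 'W' → 'W'
        leaf 'H' → 'H'
        leaf 'A' → 'A'
      → '(F,W,H,A)'
      leaf 'E' → 'E'
    → '(Q,(F,W,H,A),E)'
  → '(V,G,(Q,(F,W,H,A),E))'
→ '((N,Z),(V,G,(Q,(F,W,H,A),E)))'
Final: ((N,Z),(V,G,(Q,(F,W,H,A),E)));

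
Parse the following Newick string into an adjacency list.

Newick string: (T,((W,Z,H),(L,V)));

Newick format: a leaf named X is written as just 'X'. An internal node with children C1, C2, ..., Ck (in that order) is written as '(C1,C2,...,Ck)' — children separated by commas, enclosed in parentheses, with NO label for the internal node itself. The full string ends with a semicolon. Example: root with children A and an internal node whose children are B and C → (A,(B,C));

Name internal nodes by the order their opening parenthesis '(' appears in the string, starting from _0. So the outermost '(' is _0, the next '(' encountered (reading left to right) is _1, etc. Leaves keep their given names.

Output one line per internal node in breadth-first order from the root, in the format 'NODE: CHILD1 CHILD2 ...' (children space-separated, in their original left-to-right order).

Input: (T,((W,Z,H),(L,V)));
Scanning left-to-right, naming '(' by encounter order:
  pos 0: '(' -> open internal node _0 (depth 1)
  pos 3: '(' -> open internal node _1 (depth 2)
  pos 4: '(' -> open internal node _2 (depth 3)
  pos 10: ')' -> close internal node _2 (now at depth 2)
  pos 12: '(' -> open internal node _3 (depth 3)
  pos 16: ')' -> close internal node _3 (now at depth 2)
  pos 17: ')' -> close internal node _1 (now at depth 1)
  pos 18: ')' -> close internal node _0 (now at depth 0)
Total internal nodes: 4
BFS adjacency from root:
  _0: T _1
  _1: _2 _3
  _2: W Z H
  _3: L V

Answer: _0: T _1
_1: _2 _3
_2: W Z H
_3: L V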